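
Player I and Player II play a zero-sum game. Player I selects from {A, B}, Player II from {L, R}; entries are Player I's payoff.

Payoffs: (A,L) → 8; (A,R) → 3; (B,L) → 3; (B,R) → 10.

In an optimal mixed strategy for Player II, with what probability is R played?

Row minima: A → 3, B → 3; maximin = 3.
Column maxima: L → 8, R → 10; minimax = 8.
3 ≠ 8, so there is no saddle point; optimal play is mixed.
Let Player I play A with probability p. Expected payoff against L: 8p + 3(1−p) = 5p + 3; against R: 3p + 10(1−p) = −7p + 10.
Setting these equal: 5p + 3 = −7p + 10 ⇒ 12p = 7 ⇒ p = 7/12, and the value is (5)·(7/12) + 3 = 71/12.
For Player II: with q = P(L), equating A's and B's payoffs gives 5q + 3 = −7q + 10 ⇒ q = 7/12.

5/12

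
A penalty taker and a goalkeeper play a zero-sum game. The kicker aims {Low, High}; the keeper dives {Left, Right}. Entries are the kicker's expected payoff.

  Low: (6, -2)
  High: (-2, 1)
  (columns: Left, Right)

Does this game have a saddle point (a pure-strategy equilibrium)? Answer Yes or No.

No

Row minima: Low → -2, High → -2; maximin = -2.
Column maxima: Left → 6, Right → 1; minimax = 1.
-2 ≠ 1, so no pure-strategy equilibrium exists.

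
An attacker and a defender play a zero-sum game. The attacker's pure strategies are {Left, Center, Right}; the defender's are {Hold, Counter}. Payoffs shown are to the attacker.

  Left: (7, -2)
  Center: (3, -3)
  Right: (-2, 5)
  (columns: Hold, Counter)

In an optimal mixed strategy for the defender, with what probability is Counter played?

9/16

Row minima: Left → -2, Center → -3, Right → -2; maximin = -2.
Column maxima: Hold → 7, Counter → 5; minimax = 5.
-2 ≠ 5, so there is no saddle point; optimal play is mixed.
Center is strictly dominated by Left, so the attacker never plays it.
On the remaining 2×2 (Left, Right vs Hold, Counter):
Let the attacker play Left with probability p. Expected payoff against Hold: 7p + (-2)(1−p) = 9p − 2; against Counter: (-2)p + 5(1−p) = −7p + 5.
Setting these equal: 9p − 2 = −7p + 5 ⇒ 16p = 7 ⇒ p = 7/16, and the value is (9)·(7/16) − 2 = 31/16.
For the defender: with q = P(Hold), equating Left's and Right's payoffs gives 9q − 2 = −7q + 5 ⇒ q = 7/16.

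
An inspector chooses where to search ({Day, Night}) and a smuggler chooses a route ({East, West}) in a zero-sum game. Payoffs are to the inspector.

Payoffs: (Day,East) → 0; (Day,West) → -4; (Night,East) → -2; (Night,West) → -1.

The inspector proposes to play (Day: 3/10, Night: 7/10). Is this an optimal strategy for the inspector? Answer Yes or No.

Against East this mix gives (3/10)·0 + (7/10)·(-2) = -7/5.
Against West this mix gives (3/10)·(-4) + (7/10)·(-1) = -19/10.
The smuggler will play West, holding the inspector to -19/10. Shifting weight toward the row that does better against West would raise this floor (the equalizing mix achieves -8/5 against both West and East), so the proposed strategy is not optimal.

No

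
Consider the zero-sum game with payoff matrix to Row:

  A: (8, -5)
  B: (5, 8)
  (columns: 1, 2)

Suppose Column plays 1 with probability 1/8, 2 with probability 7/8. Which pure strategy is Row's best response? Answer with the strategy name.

B

Expected payoff of A: (1/8)·8 + (7/8)·(-5) = -27/8.
Expected payoff of B: (1/8)·5 + (7/8)·8 = 61/8.
The largest is 61/8, so Row's best response is B.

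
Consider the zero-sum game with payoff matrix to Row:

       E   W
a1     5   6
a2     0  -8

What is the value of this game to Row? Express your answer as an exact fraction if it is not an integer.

5

Row minima: a1 → 5, a2 → -8; maximin = 5.
Column maxima: E → 5, W → 6; minimax = 5.
Since maximin = minimax = 5, there is a saddle point and the value is 5.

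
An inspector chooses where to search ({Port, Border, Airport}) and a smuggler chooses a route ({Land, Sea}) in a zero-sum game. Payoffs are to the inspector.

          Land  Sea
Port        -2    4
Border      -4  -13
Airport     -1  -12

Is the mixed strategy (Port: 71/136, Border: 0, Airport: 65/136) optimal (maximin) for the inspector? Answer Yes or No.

No

Against Land this mix gives (71/136)·(-2) + (65/136)·(-1) = -207/136.
Against Sea this mix gives (71/136)·4 + (65/136)·(-12) = -62/17.
The smuggler will play Sea, holding the inspector to -62/17. Shifting weight toward the row that does better against Sea would raise this floor (the equalizing mix achieves -28/17 against both Sea and Land), so the proposed strategy is not optimal.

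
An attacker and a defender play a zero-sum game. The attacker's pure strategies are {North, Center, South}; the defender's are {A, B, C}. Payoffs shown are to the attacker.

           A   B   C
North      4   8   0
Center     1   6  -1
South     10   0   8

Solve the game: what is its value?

4

Row minima: North → 0, Center → -1, South → 0; maximin = 0.
Column maxima: A → 10, B → 8, C → 8; minimax = 8.
0 ≠ 8, so there is no saddle point; optimal play is mixed.
Center is strictly dominated by North, so the attacker never plays it.
A is strictly dominated by C (it gives the attacker strictly more in every row), so the defender never plays it.
On the remaining 2×2 (North, South vs B, C):
Let the attacker play North with probability p. Expected payoff against B: 8p + 0(1−p) = 8p; against C: 0p + 8(1−p) = −8p + 8.
Setting these equal: 8p = −8p + 8 ⇒ 16p = 8 ⇒ p = 1/2, and the value is (8)·(1/2) = 4.
For the defender: with q = P(B), equating North's and South's payoffs gives 8q = −8q + 8 ⇒ q = 1/2.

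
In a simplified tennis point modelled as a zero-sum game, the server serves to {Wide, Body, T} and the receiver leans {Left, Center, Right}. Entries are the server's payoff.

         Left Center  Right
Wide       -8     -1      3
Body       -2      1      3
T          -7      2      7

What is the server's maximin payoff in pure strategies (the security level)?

Row minima: Wide → -8, Body → -2, T → -7.
The best of these is -2.

-2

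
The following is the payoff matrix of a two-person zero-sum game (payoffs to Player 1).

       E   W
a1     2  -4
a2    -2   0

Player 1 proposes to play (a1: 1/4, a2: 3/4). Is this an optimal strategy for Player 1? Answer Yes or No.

Against E this mix gives (1/4)·2 + (3/4)·(-2) = -1.
Against W this mix gives (1/4)·(-4) + (3/4)·0 = -1.
All of Player 2's active replies (E, W) yield -1, and no column does worse for Player 1. The mix makes Player 2 indifferent and guarantees -1, so it is optimal.

Yes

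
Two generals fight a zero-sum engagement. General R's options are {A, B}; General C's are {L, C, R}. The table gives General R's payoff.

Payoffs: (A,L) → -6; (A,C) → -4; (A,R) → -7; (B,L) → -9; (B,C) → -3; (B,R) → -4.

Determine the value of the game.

Row minima: A → -7, B → -9; maximin = -7.
Column maxima: L → -6, C → -3, R → -4; minimax = -6.
-7 ≠ -6, so there is no saddle point; optimal play is mixed.
C is strictly dominated by L (it gives General R strictly more in every row), so General C never plays it.
On the remaining 2×2 (A, B vs L, R):
Let General R play A with probability p. Expected payoff against L: (-6)p + (-9)(1−p) = 3p − 9; against R: (-7)p + (-4)(1−p) = −3p − 4.
Setting these equal: 3p − 9 = −3p − 4 ⇒ 6p = 5 ⇒ p = 5/6, and the value is (3)·(5/6) − 9 = -13/2.
For General C: with q = P(L), equating A's and B's payoffs gives q − 7 = −5q − 4 ⇒ q = 1/2.

-13/2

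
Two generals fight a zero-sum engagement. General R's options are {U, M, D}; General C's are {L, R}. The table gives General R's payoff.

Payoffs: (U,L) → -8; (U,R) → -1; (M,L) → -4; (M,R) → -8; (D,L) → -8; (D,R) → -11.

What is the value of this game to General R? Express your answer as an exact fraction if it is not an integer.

Row minima: U → -8, M → -8, D → -11; maximin = -8.
Column maxima: L → -4, R → -1; minimax = -4.
-8 ≠ -4, so there is no saddle point; optimal play is mixed.
D is strictly dominated by M, so General R never plays it.
On the remaining 2×2 (U, M vs L, R):
Let General R play U with probability p. Expected payoff against L: (-8)p + (-4)(1−p) = −4p − 4; against R: (-1)p + (-8)(1−p) = 7p − 8.
Setting these equal: −4p − 4 = 7p − 8 ⇒ −11p = -4 ⇒ p = 4/11, and the value is (-4)·(4/11) − 4 = -60/11.
For General C: with q = P(L), equating U's and M's payoffs gives −7q − 1 = 4q − 8 ⇒ q = 7/11.

-60/11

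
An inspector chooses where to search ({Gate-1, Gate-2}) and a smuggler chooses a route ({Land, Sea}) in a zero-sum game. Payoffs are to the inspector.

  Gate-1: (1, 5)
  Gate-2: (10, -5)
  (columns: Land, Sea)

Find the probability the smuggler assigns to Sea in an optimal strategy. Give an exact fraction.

Row minima: Gate-1 → 1, Gate-2 → -5; maximin = 1.
Column maxima: Land → 10, Sea → 5; minimax = 5.
1 ≠ 5, so there is no saddle point; optimal play is mixed.
Let the inspector play Gate-1 with probability p. Expected payoff against Land: 1p + 10(1−p) = −9p + 10; against Sea: 5p + (-5)(1−p) = 10p − 5.
Setting these equal: −9p + 10 = 10p − 5 ⇒ −19p = -15 ⇒ p = 15/19, and the value is (-9)·(15/19) + 10 = 55/19.
For the smuggler: with q = P(Land), equating Gate-1's and Gate-2's payoffs gives −4q + 5 = 15q − 5 ⇒ q = 10/19.

9/19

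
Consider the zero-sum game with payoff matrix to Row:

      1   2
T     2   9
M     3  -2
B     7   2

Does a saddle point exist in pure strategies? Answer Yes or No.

Row minima: T → 2, M → -2, B → 2; maximin = 2.
Column maxima: 1 → 7, 2 → 9; minimax = 7.
2 ≠ 7, so no pure-strategy equilibrium exists.

No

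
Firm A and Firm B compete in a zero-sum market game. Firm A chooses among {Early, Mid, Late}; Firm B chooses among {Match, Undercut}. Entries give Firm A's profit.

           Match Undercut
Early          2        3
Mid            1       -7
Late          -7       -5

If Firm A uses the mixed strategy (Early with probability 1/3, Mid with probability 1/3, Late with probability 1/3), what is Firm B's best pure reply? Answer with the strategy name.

If Firm B plays Match, Firm A's expected payoff is (1/3)·2 + (1/3)·1 + (1/3)·(-7) = -4/3.
If Firm B plays Undercut, Firm A's expected payoff is (1/3)·3 + (1/3)·(-7) + (1/3)·(-5) = -3.
Firm B minimizes Firm A's payoff; the smallest is -3, so the best response is Undercut.

Undercut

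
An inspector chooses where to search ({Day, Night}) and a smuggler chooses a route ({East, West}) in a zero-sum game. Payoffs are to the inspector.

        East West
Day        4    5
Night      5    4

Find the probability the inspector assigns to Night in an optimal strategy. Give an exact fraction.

1/2

Row minima: Day → 4, Night → 4; maximin = 4.
Column maxima: East → 5, West → 5; minimax = 5.
4 ≠ 5, so there is no saddle point; optimal play is mixed.
Let the inspector play Day with probability p. Expected payoff against East: 4p + 5(1−p) = −p + 5; against West: 5p + 4(1−p) = p + 4.
Setting these equal: −p + 5 = p + 4 ⇒ −2p = -1 ⇒ p = 1/2, and the value is (-1)·(1/2) + 5 = 9/2.
For the smuggler: with q = P(East), equating Day's and Night's payoffs gives −q + 5 = q + 4 ⇒ q = 1/2.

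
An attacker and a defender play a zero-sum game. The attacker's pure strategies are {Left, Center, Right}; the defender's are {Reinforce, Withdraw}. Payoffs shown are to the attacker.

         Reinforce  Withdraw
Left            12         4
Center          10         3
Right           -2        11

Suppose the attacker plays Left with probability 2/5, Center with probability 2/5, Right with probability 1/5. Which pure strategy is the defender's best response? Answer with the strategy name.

Withdraw

If the defender plays Reinforce, the attacker's expected payoff is (2/5)·12 + (2/5)·10 + (1/5)·(-2) = 42/5.
If the defender plays Withdraw, the attacker's expected payoff is (2/5)·4 + (2/5)·3 + (1/5)·11 = 5.
The defender minimizes the attacker's payoff; the smallest is 5, so the best response is Withdraw.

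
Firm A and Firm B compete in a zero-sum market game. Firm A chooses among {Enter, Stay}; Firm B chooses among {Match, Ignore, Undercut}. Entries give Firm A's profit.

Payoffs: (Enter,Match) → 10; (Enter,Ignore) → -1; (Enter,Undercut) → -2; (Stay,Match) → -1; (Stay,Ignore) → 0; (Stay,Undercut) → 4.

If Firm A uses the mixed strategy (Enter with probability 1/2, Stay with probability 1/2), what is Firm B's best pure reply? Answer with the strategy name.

If Firm B plays Match, Firm A's expected payoff is (1/2)·10 + (1/2)·(-1) = 9/2.
If Firm B plays Ignore, Firm A's expected payoff is (1/2)·(-1) + (1/2)·0 = -1/2.
If Firm B plays Undercut, Firm A's expected payoff is (1/2)·(-2) + (1/2)·4 = 1.
Firm B minimizes Firm A's payoff; the smallest is -1/2, so the best response is Ignore.

Ignore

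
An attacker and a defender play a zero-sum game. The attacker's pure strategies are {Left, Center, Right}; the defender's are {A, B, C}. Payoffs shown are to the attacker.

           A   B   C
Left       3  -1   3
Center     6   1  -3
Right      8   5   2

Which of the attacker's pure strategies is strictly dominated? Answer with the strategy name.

Right gives a strictly higher payoff than Center against every column: 8 > 6, 5 > 1, 2 > -3.
So Center is strictly dominated and the attacker never plays it.

Center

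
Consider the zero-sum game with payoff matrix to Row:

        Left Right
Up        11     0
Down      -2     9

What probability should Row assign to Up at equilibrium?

1/2

Row minima: Up → 0, Down → -2; maximin = 0.
Column maxima: Left → 11, Right → 9; minimax = 9.
0 ≠ 9, so there is no saddle point; optimal play is mixed.
Let Row play Up with probability p. Expected payoff against Left: 11p + (-2)(1−p) = 13p − 2; against Right: 0p + 9(1−p) = −9p + 9.
Setting these equal: 13p − 2 = −9p + 9 ⇒ 22p = 11 ⇒ p = 1/2, and the value is (13)·(1/2) − 2 = 9/2.
For Column: with q = P(Left), equating Up's and Down's payoffs gives 11q = −11q + 9 ⇒ q = 9/22.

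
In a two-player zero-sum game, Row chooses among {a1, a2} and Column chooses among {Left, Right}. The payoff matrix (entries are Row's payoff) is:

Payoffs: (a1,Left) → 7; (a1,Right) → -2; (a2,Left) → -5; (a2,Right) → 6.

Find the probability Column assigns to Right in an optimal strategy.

3/5

Row minima: a1 → -2, a2 → -5; maximin = -2.
Column maxima: Left → 7, Right → 6; minimax = 6.
-2 ≠ 6, so there is no saddle point; optimal play is mixed.
Let Row play a1 with probability p. Expected payoff against Left: 7p + (-5)(1−p) = 12p − 5; against Right: (-2)p + 6(1−p) = −8p + 6.
Setting these equal: 12p − 5 = −8p + 6 ⇒ 20p = 11 ⇒ p = 11/20, and the value is (12)·(11/20) − 5 = 8/5.
For Column: with q = P(Left), equating a1's and a2's payoffs gives 9q − 2 = −11q + 6 ⇒ q = 2/5.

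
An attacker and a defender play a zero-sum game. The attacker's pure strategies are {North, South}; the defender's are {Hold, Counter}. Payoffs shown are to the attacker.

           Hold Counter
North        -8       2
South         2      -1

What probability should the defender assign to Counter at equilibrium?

10/13

Row minima: North → -8, South → -1; maximin = -1.
Column maxima: Hold → 2, Counter → 2; minimax = 2.
-1 ≠ 2, so there is no saddle point; optimal play is mixed.
Let the attacker play North with probability p. Expected payoff against Hold: (-8)p + 2(1−p) = −10p + 2; against Counter: 2p + (-1)(1−p) = 3p − 1.
Setting these equal: −10p + 2 = 3p − 1 ⇒ −13p = -3 ⇒ p = 3/13, and the value is (-10)·(3/13) + 2 = -4/13.
For the defender: with q = P(Hold), equating North's and South's payoffs gives −10q + 2 = 3q − 1 ⇒ q = 3/13.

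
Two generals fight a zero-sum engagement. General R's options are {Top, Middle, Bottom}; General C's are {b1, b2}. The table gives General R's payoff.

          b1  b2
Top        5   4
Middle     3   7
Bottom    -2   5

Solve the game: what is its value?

Row minima: Top → 4, Middle → 3, Bottom → -2; maximin = 4.
Column maxima: b1 → 5, b2 → 7; minimax = 5.
4 ≠ 5, so there is no saddle point; optimal play is mixed.
Bottom is strictly dominated by Middle, so General R never plays it.
On the remaining 2×2 (Top, Middle vs b1, b2):
Let General R play Top with probability p. Expected payoff against b1: 5p + 3(1−p) = 2p + 3; against b2: 4p + 7(1−p) = −3p + 7.
Setting these equal: 2p + 3 = −3p + 7 ⇒ 5p = 4 ⇒ p = 4/5, and the value is (2)·(4/5) + 3 = 23/5.
For General C: with q = P(b1), equating Top's and Middle's payoffs gives q + 4 = −4q + 7 ⇒ q = 3/5.

23/5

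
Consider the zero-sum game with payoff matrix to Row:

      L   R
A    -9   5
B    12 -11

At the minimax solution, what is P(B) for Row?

Row minima: A → -9, B → -11; maximin = -9.
Column maxima: L → 12, R → 5; minimax = 5.
-9 ≠ 5, so there is no saddle point; optimal play is mixed.
Let Row play A with probability p. Expected payoff against L: (-9)p + 12(1−p) = −21p + 12; against R: 5p + (-11)(1−p) = 16p − 11.
Setting these equal: −21p + 12 = 16p − 11 ⇒ −37p = -23 ⇒ p = 23/37, and the value is (-21)·(23/37) + 12 = -39/37.
For Column: with q = P(L), equating A's and B's payoffs gives −14q + 5 = 23q − 11 ⇒ q = 16/37.

14/37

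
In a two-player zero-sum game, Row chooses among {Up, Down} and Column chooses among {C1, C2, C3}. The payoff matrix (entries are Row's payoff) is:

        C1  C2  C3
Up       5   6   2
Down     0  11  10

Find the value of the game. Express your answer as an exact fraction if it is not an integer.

Row minima: Up → 2, Down → 0; maximin = 2.
Column maxima: C1 → 5, C2 → 11, C3 → 10; minimax = 5.
2 ≠ 5, so there is no saddle point; optimal play is mixed.
C2 is strictly dominated by C1 (it gives Row strictly more in every row), so Column never plays it.
On the remaining 2×2 (Up, Down vs C1, C3):
Let Row play Up with probability p. Expected payoff against C1: 5p + 0(1−p) = 5p; against C3: 2p + 10(1−p) = −8p + 10.
Setting these equal: 5p = −8p + 10 ⇒ 13p = 10 ⇒ p = 10/13, and the value is (5)·(10/13) = 50/13.
For Column: with q = P(C1), equating Up's and Down's payoffs gives 3q + 2 = −10q + 10 ⇒ q = 8/13.

50/13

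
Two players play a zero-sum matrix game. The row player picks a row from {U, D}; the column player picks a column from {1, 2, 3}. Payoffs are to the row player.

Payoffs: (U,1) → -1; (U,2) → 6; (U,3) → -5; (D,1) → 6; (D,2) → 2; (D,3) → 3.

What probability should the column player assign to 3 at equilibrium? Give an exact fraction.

1/3

Row minima: U → -5, D → 2; maximin = 2.
Column maxima: 1 → 6, 2 → 6, 3 → 3; minimax = 3.
2 ≠ 3, so there is no saddle point; optimal play is mixed.
1 is strictly dominated by 3 (it gives the row player strictly more in every row), so the column player never plays it.
On the remaining 2×2 (U, D vs 2, 3):
Let the row player play U with probability p. Expected payoff against 2: 6p + 2(1−p) = 4p + 2; against 3: (-5)p + 3(1−p) = −8p + 3.
Setting these equal: 4p + 2 = −8p + 3 ⇒ 12p = 1 ⇒ p = 1/12, and the value is (4)·(1/12) + 2 = 7/3.
For the column player: with q = P(2), equating U's and D's payoffs gives 11q − 5 = −q + 3 ⇒ q = 2/3.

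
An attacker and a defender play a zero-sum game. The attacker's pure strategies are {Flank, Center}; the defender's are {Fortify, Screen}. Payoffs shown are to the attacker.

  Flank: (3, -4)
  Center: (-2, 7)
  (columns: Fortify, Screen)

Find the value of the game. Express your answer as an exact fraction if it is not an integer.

13/16

Row minima: Flank → -4, Center → -2; maximin = -2.
Column maxima: Fortify → 3, Screen → 7; minimax = 3.
-2 ≠ 3, so there is no saddle point; optimal play is mixed.
Let the attacker play Flank with probability p. Expected payoff against Fortify: 3p + (-2)(1−p) = 5p − 2; against Screen: (-4)p + 7(1−p) = −11p + 7.
Setting these equal: 5p − 2 = −11p + 7 ⇒ 16p = 9 ⇒ p = 9/16, and the value is (5)·(9/16) − 2 = 13/16.
For the defender: with q = P(Fortify), equating Flank's and Center's payoffs gives 7q − 4 = −9q + 7 ⇒ q = 11/16.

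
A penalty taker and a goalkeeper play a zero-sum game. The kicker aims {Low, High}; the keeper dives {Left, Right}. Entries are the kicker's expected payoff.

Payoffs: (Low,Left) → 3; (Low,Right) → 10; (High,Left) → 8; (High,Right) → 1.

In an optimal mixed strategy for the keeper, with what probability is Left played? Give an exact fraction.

Row minima: Low → 3, High → 1; maximin = 3.
Column maxima: Left → 8, Right → 10; minimax = 8.
3 ≠ 8, so there is no saddle point; optimal play is mixed.
Let the kicker play Low with probability p. Expected payoff against Left: 3p + 8(1−p) = −5p + 8; against Right: 10p + 1(1−p) = 9p + 1.
Setting these equal: −5p + 8 = 9p + 1 ⇒ −14p = -7 ⇒ p = 1/2, and the value is (-5)·(1/2) + 8 = 11/2.
For the keeper: with q = P(Left), equating Low's and High's payoffs gives −7q + 10 = 7q + 1 ⇒ q = 9/14.

9/14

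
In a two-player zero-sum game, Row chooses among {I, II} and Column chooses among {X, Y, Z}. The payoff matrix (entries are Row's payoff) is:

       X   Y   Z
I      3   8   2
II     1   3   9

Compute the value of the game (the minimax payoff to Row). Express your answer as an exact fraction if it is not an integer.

Row minima: I → 2, II → 1; maximin = 2.
Column maxima: X → 3, Y → 8, Z → 9; minimax = 3.
2 ≠ 3, so there is no saddle point; optimal play is mixed.
Y is strictly dominated by X (it gives Row strictly more in every row), so Column never plays it.
On the remaining 2×2 (I, II vs X, Z):
Let Row play I with probability p. Expected payoff against X: 3p + 1(1−p) = 2p + 1; against Z: 2p + 9(1−p) = −7p + 9.
Setting these equal: 2p + 1 = −7p + 9 ⇒ 9p = 8 ⇒ p = 8/9, and the value is (2)·(8/9) + 1 = 25/9.
For Column: with q = P(X), equating I's and II's payoffs gives q + 2 = −8q + 9 ⇒ q = 7/9.

25/9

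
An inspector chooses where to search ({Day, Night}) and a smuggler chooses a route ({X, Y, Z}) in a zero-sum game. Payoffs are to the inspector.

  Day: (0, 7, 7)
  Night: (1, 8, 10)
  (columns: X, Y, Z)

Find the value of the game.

Row minima: Day → 0, Night → 1; maximin = 1.
Column maxima: X → 1, Y → 8, Z → 10; minimax = 1.
Since maximin = minimax = 1, there is a saddle point and the value is 1.

1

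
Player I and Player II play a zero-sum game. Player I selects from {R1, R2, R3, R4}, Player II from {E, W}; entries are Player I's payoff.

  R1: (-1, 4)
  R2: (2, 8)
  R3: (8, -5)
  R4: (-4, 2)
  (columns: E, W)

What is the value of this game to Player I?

74/19

Row minima: R1 → -1, R2 → 2, R3 → -5, R4 → -4; maximin = 2.
Column maxima: E → 8, W → 8; minimax = 8.
2 ≠ 8, so there is no saddle point; optimal play is mixed.
R1 is strictly dominated by R2, so Player I never plays it.
R4 is strictly dominated by R2, so Player I never plays it.
On the remaining 2×2 (R2, R3 vs E, W):
Let Player I play R2 with probability p. Expected payoff against E: 2p + 8(1−p) = −6p + 8; against W: 8p + (-5)(1−p) = 13p − 5.
Setting these equal: −6p + 8 = 13p − 5 ⇒ −19p = -13 ⇒ p = 13/19, and the value is (-6)·(13/19) + 8 = 74/19.
For Player II: with q = P(E), equating R2's and R3's payoffs gives −6q + 8 = 13q − 5 ⇒ q = 13/19.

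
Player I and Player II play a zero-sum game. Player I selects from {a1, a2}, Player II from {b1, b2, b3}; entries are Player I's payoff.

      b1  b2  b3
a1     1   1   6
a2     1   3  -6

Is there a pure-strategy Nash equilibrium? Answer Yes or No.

Row minima: a1 → 1, a2 → -6; maximin = 1.
Column maxima: b1 → 1, b2 → 3, b3 → 6; minimax = 1.
maximin = minimax = 1, so a saddle point exists.

Yes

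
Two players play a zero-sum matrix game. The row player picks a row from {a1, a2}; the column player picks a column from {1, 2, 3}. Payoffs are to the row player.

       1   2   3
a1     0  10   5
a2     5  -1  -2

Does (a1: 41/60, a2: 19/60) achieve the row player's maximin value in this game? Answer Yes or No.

Against 1 this mix gives (41/60)·0 + (19/60)·5 = 19/12.
Against 2 this mix gives (41/60)·10 + (19/60)·(-1) = 391/60.
Against 3 this mix gives (41/60)·5 + (19/60)·(-2) = 167/60.
The column player will play 1, holding the row player to 19/12. Shifting weight toward the row that does better against 1 would raise this floor (the equalizing mix achieves 25/12 against both 1 and 3), so the proposed strategy is not optimal.

No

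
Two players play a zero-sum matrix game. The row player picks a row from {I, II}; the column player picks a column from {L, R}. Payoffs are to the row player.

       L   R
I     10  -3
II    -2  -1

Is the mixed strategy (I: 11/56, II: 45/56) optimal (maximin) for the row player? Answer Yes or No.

No

Against L this mix gives (11/56)·10 + (45/56)·(-2) = 5/14.
Against R this mix gives (11/56)·(-3) + (45/56)·(-1) = -39/28.
The column player will play R, holding the row player to -39/28. Shifting weight toward the row that does better against R would raise this floor (the equalizing mix achieves -8/7 against both R and L), so the proposed strategy is not optimal.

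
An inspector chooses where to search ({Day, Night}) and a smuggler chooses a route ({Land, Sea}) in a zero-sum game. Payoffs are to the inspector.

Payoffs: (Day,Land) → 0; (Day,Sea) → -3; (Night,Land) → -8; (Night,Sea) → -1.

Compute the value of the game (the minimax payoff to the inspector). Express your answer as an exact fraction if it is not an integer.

Row minima: Day → -3, Night → -8; maximin = -3.
Column maxima: Land → 0, Sea → -1; minimax = -1.
-3 ≠ -1, so there is no saddle point; optimal play is mixed.
Let the inspector play Day with probability p. Expected payoff against Land: 0p + (-8)(1−p) = 8p − 8; against Sea: (-3)p + (-1)(1−p) = −2p − 1.
Setting these equal: 8p − 8 = −2p − 1 ⇒ 10p = 7 ⇒ p = 7/10, and the value is (8)·(7/10) − 8 = -12/5.
For the smuggler: with q = P(Land), equating Day's and Night's payoffs gives 3q − 3 = −7q − 1 ⇒ q = 1/5.

-12/5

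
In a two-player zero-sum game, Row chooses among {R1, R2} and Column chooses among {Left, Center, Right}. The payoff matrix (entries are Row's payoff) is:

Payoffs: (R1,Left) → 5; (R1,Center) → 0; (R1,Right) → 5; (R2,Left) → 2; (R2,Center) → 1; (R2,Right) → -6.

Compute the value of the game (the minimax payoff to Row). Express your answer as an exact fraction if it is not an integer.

5/12

Row minima: R1 → 0, R2 → -6; maximin = 0.
Column maxima: Left → 5, Center → 1, Right → 5; minimax = 1.
0 ≠ 1, so there is no saddle point; optimal play is mixed.
Left is strictly dominated by Center (it gives Row strictly more in every row), so Column never plays it.
On the remaining 2×2 (R1, R2 vs Center, Right):
Let Row play R1 with probability p. Expected payoff against Center: 0p + 1(1−p) = −p + 1; against Right: 5p + (-6)(1−p) = 11p − 6.
Setting these equal: −p + 1 = 11p − 6 ⇒ −12p = -7 ⇒ p = 7/12, and the value is (-1)·(7/12) + 1 = 5/12.
For Column: with q = P(Center), equating R1's and R2's payoffs gives −5q + 5 = 7q − 6 ⇒ q = 11/12.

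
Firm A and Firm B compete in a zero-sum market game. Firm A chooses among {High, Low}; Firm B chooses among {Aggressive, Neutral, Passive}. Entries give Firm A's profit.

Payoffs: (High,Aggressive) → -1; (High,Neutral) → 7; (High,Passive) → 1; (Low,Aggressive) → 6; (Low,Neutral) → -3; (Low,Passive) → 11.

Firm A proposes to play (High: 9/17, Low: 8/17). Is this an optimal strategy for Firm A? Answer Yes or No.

Yes

Against Aggressive this mix gives (9/17)·(-1) + (8/17)·6 = 39/17.
Against Neutral this mix gives (9/17)·7 + (8/17)·(-3) = 39/17.
Against Passive this mix gives (9/17)·1 + (8/17)·11 = 97/17.
All of Firm B's active replies (Aggressive, Neutral) yield 39/17, and no column does worse for Firm A. The mix makes Firm B indifferent and guarantees 39/17, so it is optimal.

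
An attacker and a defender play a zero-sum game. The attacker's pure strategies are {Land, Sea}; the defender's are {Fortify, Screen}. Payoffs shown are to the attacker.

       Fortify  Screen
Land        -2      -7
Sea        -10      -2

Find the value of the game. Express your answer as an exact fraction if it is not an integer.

Row minima: Land → -7, Sea → -10; maximin = -7.
Column maxima: Fortify → -2, Screen → -2; minimax = -2.
-7 ≠ -2, so there is no saddle point; optimal play is mixed.
Let the attacker play Land with probability p. Expected payoff against Fortify: (-2)p + (-10)(1−p) = 8p − 10; against Screen: (-7)p + (-2)(1−p) = −5p − 2.
Setting these equal: 8p − 10 = −5p − 2 ⇒ 13p = 8 ⇒ p = 8/13, and the value is (8)·(8/13) − 10 = -66/13.
For the defender: with q = P(Fortify), equating Land's and Sea's payoffs gives 5q − 7 = −8q − 2 ⇒ q = 5/13.

-66/13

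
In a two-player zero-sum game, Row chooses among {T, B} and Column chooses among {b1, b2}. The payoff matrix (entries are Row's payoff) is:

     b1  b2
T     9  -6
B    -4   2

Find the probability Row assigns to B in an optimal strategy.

5/7

Row minima: T → -6, B → -4; maximin = -4.
Column maxima: b1 → 9, b2 → 2; minimax = 2.
-4 ≠ 2, so there is no saddle point; optimal play is mixed.
Let Row play T with probability p. Expected payoff against b1: 9p + (-4)(1−p) = 13p − 4; against b2: (-6)p + 2(1−p) = −8p + 2.
Setting these equal: 13p − 4 = −8p + 2 ⇒ 21p = 6 ⇒ p = 2/7, and the value is (13)·(2/7) − 4 = -2/7.
For Column: with q = P(b1), equating T's and B's payoffs gives 15q − 6 = −6q + 2 ⇒ q = 8/21.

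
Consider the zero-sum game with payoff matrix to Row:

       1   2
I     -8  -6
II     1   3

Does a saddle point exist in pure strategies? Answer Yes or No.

Row minima: I → -8, II → 1; maximin = 1.
Column maxima: 1 → 1, 2 → 3; minimax = 1.
maximin = minimax = 1, so a saddle point exists.

Yes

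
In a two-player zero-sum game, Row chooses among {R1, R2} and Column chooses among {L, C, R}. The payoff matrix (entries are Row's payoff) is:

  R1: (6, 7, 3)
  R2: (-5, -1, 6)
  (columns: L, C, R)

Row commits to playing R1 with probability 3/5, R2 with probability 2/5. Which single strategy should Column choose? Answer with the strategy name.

If Column plays L, Row's expected payoff is (3/5)·6 + (2/5)·(-5) = 8/5.
If Column plays C, Row's expected payoff is (3/5)·7 + (2/5)·(-1) = 19/5.
If Column plays R, Row's expected payoff is (3/5)·3 + (2/5)·6 = 21/5.
Column minimizes Row's payoff; the smallest is 8/5, so the best response is L.

L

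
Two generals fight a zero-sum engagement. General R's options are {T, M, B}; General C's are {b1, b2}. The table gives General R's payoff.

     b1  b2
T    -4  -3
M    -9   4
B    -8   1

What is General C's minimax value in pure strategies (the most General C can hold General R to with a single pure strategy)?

Column maxima: b1 → -4, b2 → 4.
The smallest of these is -4.

-4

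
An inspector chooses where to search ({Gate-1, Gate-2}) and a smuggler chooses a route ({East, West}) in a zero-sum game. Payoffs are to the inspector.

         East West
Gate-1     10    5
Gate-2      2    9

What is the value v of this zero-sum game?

Row minima: Gate-1 → 5, Gate-2 → 2; maximin = 5.
Column maxima: East → 10, West → 9; minimax = 9.
5 ≠ 9, so there is no saddle point; optimal play is mixed.
Let the inspector play Gate-1 with probability p. Expected payoff against East: 10p + 2(1−p) = 8p + 2; against West: 5p + 9(1−p) = −4p + 9.
Setting these equal: 8p + 2 = −4p + 9 ⇒ 12p = 7 ⇒ p = 7/12, and the value is (8)·(7/12) + 2 = 20/3.
For the smuggler: with q = P(East), equating Gate-1's and Gate-2's payoffs gives 5q + 5 = −7q + 9 ⇒ q = 1/3.

20/3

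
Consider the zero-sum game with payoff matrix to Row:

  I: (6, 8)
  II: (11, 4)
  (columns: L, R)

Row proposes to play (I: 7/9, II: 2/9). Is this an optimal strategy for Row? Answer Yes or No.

Yes

Against L this mix gives (7/9)·6 + (2/9)·11 = 64/9.
Against R this mix gives (7/9)·8 + (2/9)·4 = 64/9.
All of Column's active replies (L, R) yield 64/9, and no column does worse for Row. The mix makes Column indifferent and guarantees 64/9, so it is optimal.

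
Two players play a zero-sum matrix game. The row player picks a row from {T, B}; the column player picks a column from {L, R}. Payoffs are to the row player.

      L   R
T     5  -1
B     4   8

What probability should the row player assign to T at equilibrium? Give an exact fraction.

Row minima: T → -1, B → 4; maximin = 4.
Column maxima: L → 5, R → 8; minimax = 5.
4 ≠ 5, so there is no saddle point; optimal play is mixed.
Let the row player play T with probability p. Expected payoff against L: 5p + 4(1−p) = p + 4; against R: (-1)p + 8(1−p) = −9p + 8.
Setting these equal: p + 4 = −9p + 8 ⇒ 10p = 4 ⇒ p = 2/5, and the value is (1)·(2/5) + 4 = 22/5.
For the column player: with q = P(L), equating T's and B's payoffs gives 6q − 1 = −4q + 8 ⇒ q = 9/10.

2/5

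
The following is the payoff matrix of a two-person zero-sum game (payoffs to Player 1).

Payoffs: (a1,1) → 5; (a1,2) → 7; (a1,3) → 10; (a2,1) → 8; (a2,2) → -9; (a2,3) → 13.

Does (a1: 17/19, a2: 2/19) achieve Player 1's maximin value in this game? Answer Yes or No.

Against 1 this mix gives (17/19)·5 + (2/19)·8 = 101/19.
Against 2 this mix gives (17/19)·7 + (2/19)·(-9) = 101/19.
Against 3 this mix gives (17/19)·10 + (2/19)·13 = 196/19.
All of Player 2's active replies (1, 2) yield 101/19, and no column does worse for Player 1. The mix makes Player 2 indifferent and guarantees 101/19, so it is optimal.

Yes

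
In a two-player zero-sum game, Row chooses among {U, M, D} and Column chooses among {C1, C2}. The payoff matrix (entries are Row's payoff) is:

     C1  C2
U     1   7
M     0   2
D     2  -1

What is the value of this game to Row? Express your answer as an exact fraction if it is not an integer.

Row minima: U → 1, M → 0, D → -1; maximin = 1.
Column maxima: C1 → 2, C2 → 7; minimax = 2.
1 ≠ 2, so there is no saddle point; optimal play is mixed.
M is strictly dominated by U, so Row never plays it.
On the remaining 2×2 (U, D vs C1, C2):
Let Row play U with probability p. Expected payoff against C1: 1p + 2(1−p) = −p + 2; against C2: 7p + (-1)(1−p) = 8p − 1.
Setting these equal: −p + 2 = 8p − 1 ⇒ −9p = -3 ⇒ p = 1/3, and the value is (-1)·(1/3) + 2 = 5/3.
For Column: with q = P(C1), equating U's and D's payoffs gives −6q + 7 = 3q − 1 ⇒ q = 8/9.

5/3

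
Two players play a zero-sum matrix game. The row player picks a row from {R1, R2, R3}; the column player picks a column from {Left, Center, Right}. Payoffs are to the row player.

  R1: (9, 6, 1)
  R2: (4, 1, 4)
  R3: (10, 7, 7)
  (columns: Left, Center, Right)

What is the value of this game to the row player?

Row minima: R1 → 1, R2 → 1, R3 → 7; maximin = 7.
Column maxima: Left → 10, Center → 7, Right → 7; minimax = 7.
Since maximin = minimax = 7, there is a saddle point and the value is 7.

7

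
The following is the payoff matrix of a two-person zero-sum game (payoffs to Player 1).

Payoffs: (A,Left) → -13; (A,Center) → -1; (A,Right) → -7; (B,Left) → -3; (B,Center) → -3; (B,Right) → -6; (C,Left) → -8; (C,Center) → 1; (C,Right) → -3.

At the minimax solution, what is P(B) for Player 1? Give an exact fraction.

5/8

Row minima: A → -13, B → -6, C → -8; maximin = -6.
Column maxima: Left → -3, Center → 1, Right → -3; minimax = -3.
-6 ≠ -3, so there is no saddle point; optimal play is mixed.
A is strictly dominated by C, so Player 1 never plays it.
Center is strictly dominated by Right (it gives Player 1 strictly more in every row), so Player 2 never plays it.
On the remaining 2×2 (B, C vs Left, Right):
Let Player 1 play B with probability p. Expected payoff against Left: (-3)p + (-8)(1−p) = 5p − 8; against Right: (-6)p + (-3)(1−p) = −3p − 3.
Setting these equal: 5p − 8 = −3p − 3 ⇒ 8p = 5 ⇒ p = 5/8, and the value is (5)·(5/8) − 8 = -39/8.
For Player 2: with q = P(Left), equating B's and C's payoffs gives 3q − 6 = −5q − 3 ⇒ q = 3/8.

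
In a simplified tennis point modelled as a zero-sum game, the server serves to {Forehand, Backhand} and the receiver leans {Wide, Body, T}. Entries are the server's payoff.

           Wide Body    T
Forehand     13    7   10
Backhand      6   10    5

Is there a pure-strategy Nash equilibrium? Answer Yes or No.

Row minima: Forehand → 7, Backhand → 5; maximin = 7.
Column maxima: Wide → 13, Body → 10, T → 10; minimax = 10.
7 ≠ 10, so no pure-strategy equilibrium exists.

No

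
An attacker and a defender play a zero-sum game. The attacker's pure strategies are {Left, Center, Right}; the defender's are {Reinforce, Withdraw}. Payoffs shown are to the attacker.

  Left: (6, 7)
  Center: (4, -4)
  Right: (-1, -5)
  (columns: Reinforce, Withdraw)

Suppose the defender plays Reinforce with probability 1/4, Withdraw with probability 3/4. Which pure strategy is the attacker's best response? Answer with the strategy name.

Expected payoff of Left: (1/4)·6 + (3/4)·7 = 27/4.
Expected payoff of Center: (1/4)·4 + (3/4)·(-4) = -2.
Expected payoff of Right: (1/4)·(-1) + (3/4)·(-5) = -4.
The largest is 27/4, so the attacker's best response is Left.

Left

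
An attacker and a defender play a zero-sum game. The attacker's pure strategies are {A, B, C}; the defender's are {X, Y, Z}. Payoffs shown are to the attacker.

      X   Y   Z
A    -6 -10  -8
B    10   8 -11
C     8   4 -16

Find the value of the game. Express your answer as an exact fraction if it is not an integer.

-58/7

Row minima: A → -10, B → -11, C → -16; maximin = -10.
Column maxima: X → 10, Y → 8, Z → -8; minimax = -8.
-10 ≠ -8, so there is no saddle point; optimal play is mixed.
C is strictly dominated by B, so the attacker never plays it.
X is strictly dominated by Y (it gives the attacker strictly more in every row), so the defender never plays it.
On the remaining 2×2 (A, B vs Y, Z):
Let the attacker play A with probability p. Expected payoff against Y: (-10)p + 8(1−p) = −18p + 8; against Z: (-8)p + (-11)(1−p) = 3p − 11.
Setting these equal: −18p + 8 = 3p − 11 ⇒ −21p = -19 ⇒ p = 19/21, and the value is (-18)·(19/21) + 8 = -58/7.
For the defender: with q = P(Y), equating A's and B's payoffs gives −2q − 8 = 19q − 11 ⇒ q = 1/7.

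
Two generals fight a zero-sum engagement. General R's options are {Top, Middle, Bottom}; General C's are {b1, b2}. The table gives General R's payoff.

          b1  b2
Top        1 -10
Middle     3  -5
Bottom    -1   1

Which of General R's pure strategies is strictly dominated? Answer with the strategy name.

Middle gives a strictly higher payoff than Top against every column: 3 > 1, -5 > -10.
So Top is strictly dominated and General R never plays it.

Top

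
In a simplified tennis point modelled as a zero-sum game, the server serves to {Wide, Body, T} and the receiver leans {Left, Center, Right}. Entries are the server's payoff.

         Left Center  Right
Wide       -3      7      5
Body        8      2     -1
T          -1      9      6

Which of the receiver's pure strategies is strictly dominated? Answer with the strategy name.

Center

Right holds the server's payoff strictly below Center in every row: 5 < 7, -1 < 2, 6 < 9.
So Center is strictly dominated for the receiver.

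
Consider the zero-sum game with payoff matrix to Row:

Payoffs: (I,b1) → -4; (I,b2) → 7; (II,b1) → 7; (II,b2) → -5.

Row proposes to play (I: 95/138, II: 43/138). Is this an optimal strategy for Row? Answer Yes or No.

No

Against b1 this mix gives (95/138)·(-4) + (43/138)·7 = -79/138.
Against b2 this mix gives (95/138)·7 + (43/138)·(-5) = 75/23.
Column will play b1, holding Row to -79/138. Shifting weight toward the row that does better against b1 would raise this floor (the equalizing mix achieves 29/23 against both b1 and b2), so the proposed strategy is not optimal.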